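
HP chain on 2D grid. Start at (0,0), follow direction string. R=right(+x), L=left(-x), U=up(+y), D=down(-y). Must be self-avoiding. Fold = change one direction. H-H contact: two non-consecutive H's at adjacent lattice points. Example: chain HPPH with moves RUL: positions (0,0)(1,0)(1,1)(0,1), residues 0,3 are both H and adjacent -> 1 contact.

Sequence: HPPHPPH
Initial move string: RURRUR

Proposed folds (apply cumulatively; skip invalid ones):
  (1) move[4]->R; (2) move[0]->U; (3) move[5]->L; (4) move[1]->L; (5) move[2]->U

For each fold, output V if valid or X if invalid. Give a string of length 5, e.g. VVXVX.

Initial: RURRUR -> [(0, 0), (1, 0), (1, 1), (2, 1), (3, 1), (3, 2), (4, 2)]
Fold 1: move[4]->R => RURRRR VALID
Fold 2: move[0]->U => UURRRR VALID
Fold 3: move[5]->L => UURRRL INVALID (collision), skipped
Fold 4: move[1]->L => ULRRRR INVALID (collision), skipped
Fold 5: move[2]->U => UUURRR VALID

Answer: VVXXV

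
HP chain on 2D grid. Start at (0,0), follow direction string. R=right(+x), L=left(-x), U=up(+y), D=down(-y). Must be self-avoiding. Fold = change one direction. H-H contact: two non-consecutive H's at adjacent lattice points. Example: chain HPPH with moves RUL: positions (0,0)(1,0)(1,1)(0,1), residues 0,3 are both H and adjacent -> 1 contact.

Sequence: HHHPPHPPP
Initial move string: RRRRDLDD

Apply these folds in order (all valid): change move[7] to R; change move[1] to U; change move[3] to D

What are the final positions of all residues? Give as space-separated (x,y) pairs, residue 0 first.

Initial moves: RRRRDLDD
Fold: move[7]->R => RRRRDLDR (positions: [(0, 0), (1, 0), (2, 0), (3, 0), (4, 0), (4, -1), (3, -1), (3, -2), (4, -2)])
Fold: move[1]->U => RURRDLDR (positions: [(0, 0), (1, 0), (1, 1), (2, 1), (3, 1), (3, 0), (2, 0), (2, -1), (3, -1)])
Fold: move[3]->D => RURDDLDR (positions: [(0, 0), (1, 0), (1, 1), (2, 1), (2, 0), (2, -1), (1, -1), (1, -2), (2, -2)])

Answer: (0,0) (1,0) (1,1) (2,1) (2,0) (2,-1) (1,-1) (1,-2) (2,-2)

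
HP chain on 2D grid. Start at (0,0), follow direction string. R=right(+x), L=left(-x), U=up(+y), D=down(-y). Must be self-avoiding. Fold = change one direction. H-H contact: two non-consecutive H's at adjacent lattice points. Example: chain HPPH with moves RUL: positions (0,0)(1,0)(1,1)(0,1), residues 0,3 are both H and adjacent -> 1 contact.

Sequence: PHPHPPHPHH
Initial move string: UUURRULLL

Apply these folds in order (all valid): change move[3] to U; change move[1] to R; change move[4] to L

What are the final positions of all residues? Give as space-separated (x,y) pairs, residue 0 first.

Initial moves: UUURRULLL
Fold: move[3]->U => UUUURULLL (positions: [(0, 0), (0, 1), (0, 2), (0, 3), (0, 4), (1, 4), (1, 5), (0, 5), (-1, 5), (-2, 5)])
Fold: move[1]->R => URUURULLL (positions: [(0, 0), (0, 1), (1, 1), (1, 2), (1, 3), (2, 3), (2, 4), (1, 4), (0, 4), (-1, 4)])
Fold: move[4]->L => URUULULLL (positions: [(0, 0), (0, 1), (1, 1), (1, 2), (1, 3), (0, 3), (0, 4), (-1, 4), (-2, 4), (-3, 4)])

Answer: (0,0) (0,1) (1,1) (1,2) (1,3) (0,3) (0,4) (-1,4) (-2,4) (-3,4)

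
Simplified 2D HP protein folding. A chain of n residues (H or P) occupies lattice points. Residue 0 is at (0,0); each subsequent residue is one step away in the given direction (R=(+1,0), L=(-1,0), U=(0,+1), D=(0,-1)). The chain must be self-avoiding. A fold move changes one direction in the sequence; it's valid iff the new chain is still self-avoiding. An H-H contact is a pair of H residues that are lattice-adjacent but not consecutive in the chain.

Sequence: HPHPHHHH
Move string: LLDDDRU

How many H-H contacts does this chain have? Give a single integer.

Answer: 1

Derivation:
Positions: [(0, 0), (-1, 0), (-2, 0), (-2, -1), (-2, -2), (-2, -3), (-1, -3), (-1, -2)]
H-H contact: residue 4 @(-2,-2) - residue 7 @(-1, -2)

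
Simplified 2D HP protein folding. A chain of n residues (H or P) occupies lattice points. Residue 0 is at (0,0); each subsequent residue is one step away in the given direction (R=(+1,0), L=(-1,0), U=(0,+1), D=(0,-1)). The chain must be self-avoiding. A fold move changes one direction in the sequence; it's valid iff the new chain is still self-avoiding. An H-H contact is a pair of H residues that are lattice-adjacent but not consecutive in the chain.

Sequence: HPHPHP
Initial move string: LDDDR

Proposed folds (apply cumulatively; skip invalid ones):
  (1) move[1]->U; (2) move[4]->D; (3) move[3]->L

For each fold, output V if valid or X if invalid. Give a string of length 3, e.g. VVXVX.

Answer: XVV

Derivation:
Initial: LDDDR -> [(0, 0), (-1, 0), (-1, -1), (-1, -2), (-1, -3), (0, -3)]
Fold 1: move[1]->U => LUDDR INVALID (collision), skipped
Fold 2: move[4]->D => LDDDD VALID
Fold 3: move[3]->L => LDDLD VALID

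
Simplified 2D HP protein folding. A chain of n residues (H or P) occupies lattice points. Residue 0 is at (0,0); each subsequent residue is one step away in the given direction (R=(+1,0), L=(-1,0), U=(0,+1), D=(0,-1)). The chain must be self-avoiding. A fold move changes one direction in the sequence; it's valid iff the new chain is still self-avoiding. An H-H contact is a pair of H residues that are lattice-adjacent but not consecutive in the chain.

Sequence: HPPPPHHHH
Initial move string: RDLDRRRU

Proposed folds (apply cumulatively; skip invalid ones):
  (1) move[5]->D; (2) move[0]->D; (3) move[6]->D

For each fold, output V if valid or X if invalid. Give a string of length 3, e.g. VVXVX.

Answer: VVX

Derivation:
Initial: RDLDRRRU -> [(0, 0), (1, 0), (1, -1), (0, -1), (0, -2), (1, -2), (2, -2), (3, -2), (3, -1)]
Fold 1: move[5]->D => RDLDRDRU VALID
Fold 2: move[0]->D => DDLDRDRU VALID
Fold 3: move[6]->D => DDLDRDDU INVALID (collision), skipped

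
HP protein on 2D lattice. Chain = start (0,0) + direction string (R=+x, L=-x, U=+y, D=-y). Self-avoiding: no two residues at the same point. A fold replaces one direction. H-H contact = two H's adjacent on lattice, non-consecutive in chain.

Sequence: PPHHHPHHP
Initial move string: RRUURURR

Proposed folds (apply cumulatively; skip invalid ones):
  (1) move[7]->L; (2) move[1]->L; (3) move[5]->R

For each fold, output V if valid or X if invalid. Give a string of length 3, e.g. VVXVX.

Answer: XXV

Derivation:
Initial: RRUURURR -> [(0, 0), (1, 0), (2, 0), (2, 1), (2, 2), (3, 2), (3, 3), (4, 3), (5, 3)]
Fold 1: move[7]->L => RRUURURL INVALID (collision), skipped
Fold 2: move[1]->L => RLUURURR INVALID (collision), skipped
Fold 3: move[5]->R => RRUURRRR VALID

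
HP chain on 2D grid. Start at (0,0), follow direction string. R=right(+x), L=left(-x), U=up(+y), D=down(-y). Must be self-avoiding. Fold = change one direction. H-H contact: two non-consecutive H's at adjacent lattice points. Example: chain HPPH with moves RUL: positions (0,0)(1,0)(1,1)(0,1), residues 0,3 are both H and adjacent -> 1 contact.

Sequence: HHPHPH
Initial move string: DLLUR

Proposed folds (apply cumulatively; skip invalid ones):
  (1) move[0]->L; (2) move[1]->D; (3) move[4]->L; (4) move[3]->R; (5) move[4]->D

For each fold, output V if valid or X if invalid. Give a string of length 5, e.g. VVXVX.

Initial: DLLUR -> [(0, 0), (0, -1), (-1, -1), (-2, -1), (-2, 0), (-1, 0)]
Fold 1: move[0]->L => LLLUR VALID
Fold 2: move[1]->D => LDLUR INVALID (collision), skipped
Fold 3: move[4]->L => LLLUL VALID
Fold 4: move[3]->R => LLLRL INVALID (collision), skipped
Fold 5: move[4]->D => LLLUD INVALID (collision), skipped

Answer: VXVXX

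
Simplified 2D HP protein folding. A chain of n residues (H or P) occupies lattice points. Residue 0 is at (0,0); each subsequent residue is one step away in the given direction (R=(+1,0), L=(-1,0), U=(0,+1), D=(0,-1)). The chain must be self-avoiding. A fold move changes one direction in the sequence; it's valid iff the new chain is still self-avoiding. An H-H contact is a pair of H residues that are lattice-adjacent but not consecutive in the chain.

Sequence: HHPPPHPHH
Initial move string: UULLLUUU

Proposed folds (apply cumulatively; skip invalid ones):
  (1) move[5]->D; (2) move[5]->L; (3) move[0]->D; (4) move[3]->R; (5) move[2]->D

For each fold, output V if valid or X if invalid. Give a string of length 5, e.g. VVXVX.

Answer: XVXXX

Derivation:
Initial: UULLLUUU -> [(0, 0), (0, 1), (0, 2), (-1, 2), (-2, 2), (-3, 2), (-3, 3), (-3, 4), (-3, 5)]
Fold 1: move[5]->D => UULLLDUU INVALID (collision), skipped
Fold 2: move[5]->L => UULLLLUU VALID
Fold 3: move[0]->D => DULLLLUU INVALID (collision), skipped
Fold 4: move[3]->R => UULRLLUU INVALID (collision), skipped
Fold 5: move[2]->D => UUDLLLUU INVALID (collision), skipped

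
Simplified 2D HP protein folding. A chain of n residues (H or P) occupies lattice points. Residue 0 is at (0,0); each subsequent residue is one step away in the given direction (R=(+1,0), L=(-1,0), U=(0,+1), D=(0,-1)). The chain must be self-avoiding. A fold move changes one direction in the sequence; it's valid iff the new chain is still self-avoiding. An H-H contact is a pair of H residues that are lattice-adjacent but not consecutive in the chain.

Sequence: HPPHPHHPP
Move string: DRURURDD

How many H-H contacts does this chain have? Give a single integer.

Positions: [(0, 0), (0, -1), (1, -1), (1, 0), (2, 0), (2, 1), (3, 1), (3, 0), (3, -1)]
H-H contact: residue 0 @(0,0) - residue 3 @(1, 0)

Answer: 1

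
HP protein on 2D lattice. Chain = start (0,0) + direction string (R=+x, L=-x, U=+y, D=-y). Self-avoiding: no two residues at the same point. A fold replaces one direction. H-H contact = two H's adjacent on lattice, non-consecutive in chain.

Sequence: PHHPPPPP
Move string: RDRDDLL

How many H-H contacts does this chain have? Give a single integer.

Positions: [(0, 0), (1, 0), (1, -1), (2, -1), (2, -2), (2, -3), (1, -3), (0, -3)]
No H-H contacts found.

Answer: 0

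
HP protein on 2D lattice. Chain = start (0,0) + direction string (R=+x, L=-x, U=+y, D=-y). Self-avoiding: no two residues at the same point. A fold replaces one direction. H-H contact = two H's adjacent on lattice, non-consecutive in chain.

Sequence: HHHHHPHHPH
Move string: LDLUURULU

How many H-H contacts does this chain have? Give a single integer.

Positions: [(0, 0), (-1, 0), (-1, -1), (-2, -1), (-2, 0), (-2, 1), (-1, 1), (-1, 2), (-2, 2), (-2, 3)]
H-H contact: residue 1 @(-1,0) - residue 4 @(-2, 0)
H-H contact: residue 1 @(-1,0) - residue 6 @(-1, 1)

Answer: 2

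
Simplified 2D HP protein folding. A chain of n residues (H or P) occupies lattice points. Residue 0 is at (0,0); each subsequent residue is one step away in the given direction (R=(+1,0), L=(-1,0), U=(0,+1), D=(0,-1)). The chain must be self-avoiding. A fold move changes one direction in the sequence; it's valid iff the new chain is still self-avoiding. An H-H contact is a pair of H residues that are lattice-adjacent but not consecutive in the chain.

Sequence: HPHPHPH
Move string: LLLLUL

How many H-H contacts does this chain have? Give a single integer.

Answer: 0

Derivation:
Positions: [(0, 0), (-1, 0), (-2, 0), (-3, 0), (-4, 0), (-4, 1), (-5, 1)]
No H-H contacts found.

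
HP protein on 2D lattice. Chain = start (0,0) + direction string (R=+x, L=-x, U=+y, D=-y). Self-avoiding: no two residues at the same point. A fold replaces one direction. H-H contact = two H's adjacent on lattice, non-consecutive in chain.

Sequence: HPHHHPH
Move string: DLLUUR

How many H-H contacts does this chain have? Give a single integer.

Positions: [(0, 0), (0, -1), (-1, -1), (-2, -1), (-2, 0), (-2, 1), (-1, 1)]
No H-H contacts found.

Answer: 0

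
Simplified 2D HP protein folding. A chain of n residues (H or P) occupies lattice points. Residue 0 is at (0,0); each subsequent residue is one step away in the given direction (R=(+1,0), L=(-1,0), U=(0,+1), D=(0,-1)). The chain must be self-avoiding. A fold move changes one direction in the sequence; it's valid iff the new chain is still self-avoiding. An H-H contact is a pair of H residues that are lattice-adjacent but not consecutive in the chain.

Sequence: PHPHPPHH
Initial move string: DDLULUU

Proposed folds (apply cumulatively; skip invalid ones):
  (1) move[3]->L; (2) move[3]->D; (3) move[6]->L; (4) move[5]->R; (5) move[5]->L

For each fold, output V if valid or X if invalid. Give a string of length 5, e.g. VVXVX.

Initial: DDLULUU -> [(0, 0), (0, -1), (0, -2), (-1, -2), (-1, -1), (-2, -1), (-2, 0), (-2, 1)]
Fold 1: move[3]->L => DDLLLUU VALID
Fold 2: move[3]->D => DDLDLUU VALID
Fold 3: move[6]->L => DDLDLUL VALID
Fold 4: move[5]->R => DDLDLRL INVALID (collision), skipped
Fold 5: move[5]->L => DDLDLLL VALID

Answer: VVVXV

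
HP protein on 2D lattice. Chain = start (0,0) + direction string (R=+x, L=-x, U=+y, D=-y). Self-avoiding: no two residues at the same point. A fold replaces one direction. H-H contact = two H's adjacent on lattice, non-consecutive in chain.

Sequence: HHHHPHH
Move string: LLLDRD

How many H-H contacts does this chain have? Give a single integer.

Positions: [(0, 0), (-1, 0), (-2, 0), (-3, 0), (-3, -1), (-2, -1), (-2, -2)]
H-H contact: residue 2 @(-2,0) - residue 5 @(-2, -1)

Answer: 1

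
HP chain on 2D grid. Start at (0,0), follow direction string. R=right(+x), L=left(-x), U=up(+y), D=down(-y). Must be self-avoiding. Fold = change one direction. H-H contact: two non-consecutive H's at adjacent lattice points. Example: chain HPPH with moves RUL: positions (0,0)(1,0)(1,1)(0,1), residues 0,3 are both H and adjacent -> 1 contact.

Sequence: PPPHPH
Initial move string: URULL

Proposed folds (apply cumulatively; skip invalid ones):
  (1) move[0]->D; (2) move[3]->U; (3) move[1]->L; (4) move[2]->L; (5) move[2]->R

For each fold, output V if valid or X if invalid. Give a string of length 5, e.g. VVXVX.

Answer: XVVVX

Derivation:
Initial: URULL -> [(0, 0), (0, 1), (1, 1), (1, 2), (0, 2), (-1, 2)]
Fold 1: move[0]->D => DRULL INVALID (collision), skipped
Fold 2: move[3]->U => URUUL VALID
Fold 3: move[1]->L => ULUUL VALID
Fold 4: move[2]->L => ULLUL VALID
Fold 5: move[2]->R => ULRUL INVALID (collision), skipped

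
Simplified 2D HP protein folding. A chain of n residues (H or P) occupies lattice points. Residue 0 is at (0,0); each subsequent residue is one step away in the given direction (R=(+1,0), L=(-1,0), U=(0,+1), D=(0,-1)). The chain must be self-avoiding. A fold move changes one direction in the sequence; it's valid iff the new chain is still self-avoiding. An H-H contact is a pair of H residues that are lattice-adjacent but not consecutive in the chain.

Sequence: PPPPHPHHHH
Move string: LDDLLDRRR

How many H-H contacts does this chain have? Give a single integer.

Positions: [(0, 0), (-1, 0), (-1, -1), (-1, -2), (-2, -2), (-3, -2), (-3, -3), (-2, -3), (-1, -3), (0, -3)]
H-H contact: residue 4 @(-2,-2) - residue 7 @(-2, -3)

Answer: 1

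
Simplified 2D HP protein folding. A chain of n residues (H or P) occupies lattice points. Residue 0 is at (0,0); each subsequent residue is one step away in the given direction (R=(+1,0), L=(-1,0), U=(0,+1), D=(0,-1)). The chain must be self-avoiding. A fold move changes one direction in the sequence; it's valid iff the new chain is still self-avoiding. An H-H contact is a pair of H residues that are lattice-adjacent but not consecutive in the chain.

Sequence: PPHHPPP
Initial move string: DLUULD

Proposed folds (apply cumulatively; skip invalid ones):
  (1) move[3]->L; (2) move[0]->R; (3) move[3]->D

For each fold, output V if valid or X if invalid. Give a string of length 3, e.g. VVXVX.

Initial: DLUULD -> [(0, 0), (0, -1), (-1, -1), (-1, 0), (-1, 1), (-2, 1), (-2, 0)]
Fold 1: move[3]->L => DLULLD VALID
Fold 2: move[0]->R => RLULLD INVALID (collision), skipped
Fold 3: move[3]->D => DLUDLD INVALID (collision), skipped

Answer: VXX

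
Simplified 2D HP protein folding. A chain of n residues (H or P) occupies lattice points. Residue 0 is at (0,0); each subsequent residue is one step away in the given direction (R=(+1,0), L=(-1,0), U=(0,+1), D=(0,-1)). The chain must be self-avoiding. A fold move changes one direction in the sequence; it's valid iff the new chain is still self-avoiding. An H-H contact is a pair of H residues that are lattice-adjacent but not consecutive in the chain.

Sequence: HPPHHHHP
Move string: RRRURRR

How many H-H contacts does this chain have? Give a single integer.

Positions: [(0, 0), (1, 0), (2, 0), (3, 0), (3, 1), (4, 1), (5, 1), (6, 1)]
No H-H contacts found.

Answer: 0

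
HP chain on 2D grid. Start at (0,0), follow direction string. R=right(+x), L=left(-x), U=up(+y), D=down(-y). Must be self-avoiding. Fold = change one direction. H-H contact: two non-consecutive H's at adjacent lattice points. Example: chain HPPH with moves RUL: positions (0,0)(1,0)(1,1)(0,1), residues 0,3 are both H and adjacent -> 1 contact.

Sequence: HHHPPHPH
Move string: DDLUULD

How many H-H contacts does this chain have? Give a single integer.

Answer: 1

Derivation:
Positions: [(0, 0), (0, -1), (0, -2), (-1, -2), (-1, -1), (-1, 0), (-2, 0), (-2, -1)]
H-H contact: residue 0 @(0,0) - residue 5 @(-1, 0)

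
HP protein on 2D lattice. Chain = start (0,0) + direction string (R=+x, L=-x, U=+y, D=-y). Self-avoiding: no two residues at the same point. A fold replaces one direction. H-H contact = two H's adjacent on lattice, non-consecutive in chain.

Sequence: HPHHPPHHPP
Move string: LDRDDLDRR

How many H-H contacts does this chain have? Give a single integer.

Answer: 1

Derivation:
Positions: [(0, 0), (-1, 0), (-1, -1), (0, -1), (0, -2), (0, -3), (-1, -3), (-1, -4), (0, -4), (1, -4)]
H-H contact: residue 0 @(0,0) - residue 3 @(0, -1)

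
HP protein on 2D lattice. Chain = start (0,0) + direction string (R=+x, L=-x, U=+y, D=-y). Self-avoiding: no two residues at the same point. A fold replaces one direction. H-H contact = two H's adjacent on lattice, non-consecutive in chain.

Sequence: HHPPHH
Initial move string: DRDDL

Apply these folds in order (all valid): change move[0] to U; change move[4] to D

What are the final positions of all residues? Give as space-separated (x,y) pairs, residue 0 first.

Answer: (0,0) (0,1) (1,1) (1,0) (1,-1) (1,-2)

Derivation:
Initial moves: DRDDL
Fold: move[0]->U => URDDL (positions: [(0, 0), (0, 1), (1, 1), (1, 0), (1, -1), (0, -1)])
Fold: move[4]->D => URDDD (positions: [(0, 0), (0, 1), (1, 1), (1, 0), (1, -1), (1, -2)])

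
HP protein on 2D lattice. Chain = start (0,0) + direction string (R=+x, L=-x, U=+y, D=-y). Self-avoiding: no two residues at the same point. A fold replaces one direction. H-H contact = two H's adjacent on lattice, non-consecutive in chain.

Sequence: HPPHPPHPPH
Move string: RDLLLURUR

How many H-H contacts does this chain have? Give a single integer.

Positions: [(0, 0), (1, 0), (1, -1), (0, -1), (-1, -1), (-2, -1), (-2, 0), (-1, 0), (-1, 1), (0, 1)]
H-H contact: residue 0 @(0,0) - residue 9 @(0, 1)
H-H contact: residue 0 @(0,0) - residue 3 @(0, -1)

Answer: 2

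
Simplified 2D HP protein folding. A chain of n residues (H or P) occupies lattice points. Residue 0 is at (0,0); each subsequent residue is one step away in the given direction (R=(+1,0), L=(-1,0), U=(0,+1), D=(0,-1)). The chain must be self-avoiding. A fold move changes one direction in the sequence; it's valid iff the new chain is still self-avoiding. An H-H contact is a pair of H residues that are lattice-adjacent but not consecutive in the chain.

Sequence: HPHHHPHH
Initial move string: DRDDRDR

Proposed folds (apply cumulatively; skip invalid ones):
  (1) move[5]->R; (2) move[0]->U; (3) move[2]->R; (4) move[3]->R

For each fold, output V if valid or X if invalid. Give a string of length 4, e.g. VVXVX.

Answer: VVVV

Derivation:
Initial: DRDDRDR -> [(0, 0), (0, -1), (1, -1), (1, -2), (1, -3), (2, -3), (2, -4), (3, -4)]
Fold 1: move[5]->R => DRDDRRR VALID
Fold 2: move[0]->U => URDDRRR VALID
Fold 3: move[2]->R => URRDRRR VALID
Fold 4: move[3]->R => URRRRRR VALID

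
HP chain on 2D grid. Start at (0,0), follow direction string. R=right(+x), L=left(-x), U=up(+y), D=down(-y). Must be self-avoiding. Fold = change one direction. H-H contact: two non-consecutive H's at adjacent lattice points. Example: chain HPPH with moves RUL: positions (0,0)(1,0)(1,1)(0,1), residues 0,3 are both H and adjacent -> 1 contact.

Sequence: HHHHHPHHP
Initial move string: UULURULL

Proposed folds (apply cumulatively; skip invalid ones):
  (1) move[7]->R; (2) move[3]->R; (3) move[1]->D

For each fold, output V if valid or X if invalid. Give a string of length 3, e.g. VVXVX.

Answer: XXX

Derivation:
Initial: UULURULL -> [(0, 0), (0, 1), (0, 2), (-1, 2), (-1, 3), (0, 3), (0, 4), (-1, 4), (-2, 4)]
Fold 1: move[7]->R => UULURULR INVALID (collision), skipped
Fold 2: move[3]->R => UULRRULL INVALID (collision), skipped
Fold 3: move[1]->D => UDLURULL INVALID (collision), skipped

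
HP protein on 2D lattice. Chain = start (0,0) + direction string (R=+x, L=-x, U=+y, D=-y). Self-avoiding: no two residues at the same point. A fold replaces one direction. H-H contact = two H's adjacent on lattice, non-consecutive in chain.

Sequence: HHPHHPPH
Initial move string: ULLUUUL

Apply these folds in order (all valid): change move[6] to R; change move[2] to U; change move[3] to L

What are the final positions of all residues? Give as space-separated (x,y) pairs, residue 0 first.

Initial moves: ULLUUUL
Fold: move[6]->R => ULLUUUR (positions: [(0, 0), (0, 1), (-1, 1), (-2, 1), (-2, 2), (-2, 3), (-2, 4), (-1, 4)])
Fold: move[2]->U => ULUUUUR (positions: [(0, 0), (0, 1), (-1, 1), (-1, 2), (-1, 3), (-1, 4), (-1, 5), (0, 5)])
Fold: move[3]->L => ULULUUR (positions: [(0, 0), (0, 1), (-1, 1), (-1, 2), (-2, 2), (-2, 3), (-2, 4), (-1, 4)])

Answer: (0,0) (0,1) (-1,1) (-1,2) (-2,2) (-2,3) (-2,4) (-1,4)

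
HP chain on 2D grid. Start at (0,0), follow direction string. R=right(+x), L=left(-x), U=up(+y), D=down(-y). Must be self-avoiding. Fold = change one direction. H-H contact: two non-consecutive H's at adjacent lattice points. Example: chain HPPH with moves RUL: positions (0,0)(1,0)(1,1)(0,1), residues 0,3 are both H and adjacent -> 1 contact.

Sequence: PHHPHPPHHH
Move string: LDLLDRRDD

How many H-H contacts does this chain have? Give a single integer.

Answer: 1

Derivation:
Positions: [(0, 0), (-1, 0), (-1, -1), (-2, -1), (-3, -1), (-3, -2), (-2, -2), (-1, -2), (-1, -3), (-1, -4)]
H-H contact: residue 2 @(-1,-1) - residue 7 @(-1, -2)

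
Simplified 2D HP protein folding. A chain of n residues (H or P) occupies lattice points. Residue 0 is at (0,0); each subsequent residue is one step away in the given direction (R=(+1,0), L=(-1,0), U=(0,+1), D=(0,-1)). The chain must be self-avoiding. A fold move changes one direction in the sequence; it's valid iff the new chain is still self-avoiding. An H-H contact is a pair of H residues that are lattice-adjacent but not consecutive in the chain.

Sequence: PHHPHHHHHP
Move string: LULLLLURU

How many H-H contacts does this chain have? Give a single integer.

Answer: 1

Derivation:
Positions: [(0, 0), (-1, 0), (-1, 1), (-2, 1), (-3, 1), (-4, 1), (-5, 1), (-5, 2), (-4, 2), (-4, 3)]
H-H contact: residue 5 @(-4,1) - residue 8 @(-4, 2)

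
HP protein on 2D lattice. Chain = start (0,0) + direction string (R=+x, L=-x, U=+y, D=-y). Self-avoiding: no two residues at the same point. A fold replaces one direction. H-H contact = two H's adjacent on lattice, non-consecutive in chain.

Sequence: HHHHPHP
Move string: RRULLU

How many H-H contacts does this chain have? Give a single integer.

Positions: [(0, 0), (1, 0), (2, 0), (2, 1), (1, 1), (0, 1), (0, 2)]
H-H contact: residue 0 @(0,0) - residue 5 @(0, 1)

Answer: 1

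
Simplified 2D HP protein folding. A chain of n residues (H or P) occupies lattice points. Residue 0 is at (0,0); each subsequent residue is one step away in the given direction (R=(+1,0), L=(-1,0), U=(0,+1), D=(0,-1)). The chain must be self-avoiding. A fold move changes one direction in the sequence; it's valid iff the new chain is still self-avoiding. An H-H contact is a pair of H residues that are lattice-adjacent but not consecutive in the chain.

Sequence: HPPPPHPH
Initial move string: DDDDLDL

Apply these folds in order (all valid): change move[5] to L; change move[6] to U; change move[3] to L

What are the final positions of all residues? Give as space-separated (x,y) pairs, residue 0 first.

Answer: (0,0) (0,-1) (0,-2) (0,-3) (-1,-3) (-2,-3) (-3,-3) (-3,-2)

Derivation:
Initial moves: DDDDLDL
Fold: move[5]->L => DDDDLLL (positions: [(0, 0), (0, -1), (0, -2), (0, -3), (0, -4), (-1, -4), (-2, -4), (-3, -4)])
Fold: move[6]->U => DDDDLLU (positions: [(0, 0), (0, -1), (0, -2), (0, -3), (0, -4), (-1, -4), (-2, -4), (-2, -3)])
Fold: move[3]->L => DDDLLLU (positions: [(0, 0), (0, -1), (0, -2), (0, -3), (-1, -3), (-2, -3), (-3, -3), (-3, -2)])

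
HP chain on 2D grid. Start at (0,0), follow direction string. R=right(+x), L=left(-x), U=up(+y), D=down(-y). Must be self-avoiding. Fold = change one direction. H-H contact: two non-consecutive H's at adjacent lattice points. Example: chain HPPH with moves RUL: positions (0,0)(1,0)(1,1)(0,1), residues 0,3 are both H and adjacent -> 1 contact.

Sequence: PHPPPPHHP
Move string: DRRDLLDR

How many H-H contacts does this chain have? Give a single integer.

Answer: 1

Derivation:
Positions: [(0, 0), (0, -1), (1, -1), (2, -1), (2, -2), (1, -2), (0, -2), (0, -3), (1, -3)]
H-H contact: residue 1 @(0,-1) - residue 6 @(0, -2)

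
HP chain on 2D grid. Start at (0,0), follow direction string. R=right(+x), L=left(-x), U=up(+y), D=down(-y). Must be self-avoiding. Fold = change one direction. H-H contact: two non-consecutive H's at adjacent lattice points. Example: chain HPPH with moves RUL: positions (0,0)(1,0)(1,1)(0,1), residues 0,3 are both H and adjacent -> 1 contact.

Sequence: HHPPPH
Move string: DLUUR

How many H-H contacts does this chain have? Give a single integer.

Answer: 1

Derivation:
Positions: [(0, 0), (0, -1), (-1, -1), (-1, 0), (-1, 1), (0, 1)]
H-H contact: residue 0 @(0,0) - residue 5 @(0, 1)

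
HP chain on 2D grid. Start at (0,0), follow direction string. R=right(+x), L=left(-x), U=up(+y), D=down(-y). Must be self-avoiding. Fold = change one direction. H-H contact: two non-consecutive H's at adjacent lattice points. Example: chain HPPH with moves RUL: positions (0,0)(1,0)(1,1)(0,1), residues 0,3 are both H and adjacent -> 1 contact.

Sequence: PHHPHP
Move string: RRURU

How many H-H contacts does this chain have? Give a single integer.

Positions: [(0, 0), (1, 0), (2, 0), (2, 1), (3, 1), (3, 2)]
No H-H contacts found.

Answer: 0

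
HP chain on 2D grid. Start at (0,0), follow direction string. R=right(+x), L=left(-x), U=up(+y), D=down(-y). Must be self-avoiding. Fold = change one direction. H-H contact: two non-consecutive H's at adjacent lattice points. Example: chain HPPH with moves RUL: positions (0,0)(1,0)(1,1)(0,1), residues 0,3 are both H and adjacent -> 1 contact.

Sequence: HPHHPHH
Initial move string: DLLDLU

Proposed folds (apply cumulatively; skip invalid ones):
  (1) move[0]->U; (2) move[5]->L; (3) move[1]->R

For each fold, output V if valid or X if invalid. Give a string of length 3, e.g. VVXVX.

Initial: DLLDLU -> [(0, 0), (0, -1), (-1, -1), (-2, -1), (-2, -2), (-3, -2), (-3, -1)]
Fold 1: move[0]->U => ULLDLU VALID
Fold 2: move[5]->L => ULLDLL VALID
Fold 3: move[1]->R => URLDLL INVALID (collision), skipped

Answer: VVX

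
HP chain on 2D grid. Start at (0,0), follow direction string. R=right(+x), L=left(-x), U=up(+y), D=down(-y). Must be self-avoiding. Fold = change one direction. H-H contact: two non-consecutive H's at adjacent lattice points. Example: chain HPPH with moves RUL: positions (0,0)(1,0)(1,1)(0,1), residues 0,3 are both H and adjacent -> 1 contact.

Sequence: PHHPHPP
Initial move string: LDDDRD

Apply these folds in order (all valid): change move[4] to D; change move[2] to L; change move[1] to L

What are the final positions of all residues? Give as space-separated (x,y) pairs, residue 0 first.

Answer: (0,0) (-1,0) (-2,0) (-3,0) (-3,-1) (-3,-2) (-3,-3)

Derivation:
Initial moves: LDDDRD
Fold: move[4]->D => LDDDDD (positions: [(0, 0), (-1, 0), (-1, -1), (-1, -2), (-1, -3), (-1, -4), (-1, -5)])
Fold: move[2]->L => LDLDDD (positions: [(0, 0), (-1, 0), (-1, -1), (-2, -1), (-2, -2), (-2, -3), (-2, -4)])
Fold: move[1]->L => LLLDDD (positions: [(0, 0), (-1, 0), (-2, 0), (-3, 0), (-3, -1), (-3, -2), (-3, -3)])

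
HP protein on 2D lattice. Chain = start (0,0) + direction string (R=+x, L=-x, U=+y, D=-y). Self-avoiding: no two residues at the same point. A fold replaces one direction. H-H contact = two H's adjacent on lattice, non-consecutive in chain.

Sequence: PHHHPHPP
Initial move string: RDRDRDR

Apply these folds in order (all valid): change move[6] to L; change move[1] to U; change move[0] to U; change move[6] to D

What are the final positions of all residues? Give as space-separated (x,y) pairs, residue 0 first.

Answer: (0,0) (0,1) (0,2) (1,2) (1,1) (2,1) (2,0) (2,-1)

Derivation:
Initial moves: RDRDRDR
Fold: move[6]->L => RDRDRDL (positions: [(0, 0), (1, 0), (1, -1), (2, -1), (2, -2), (3, -2), (3, -3), (2, -3)])
Fold: move[1]->U => RURDRDL (positions: [(0, 0), (1, 0), (1, 1), (2, 1), (2, 0), (3, 0), (3, -1), (2, -1)])
Fold: move[0]->U => UURDRDL (positions: [(0, 0), (0, 1), (0, 2), (1, 2), (1, 1), (2, 1), (2, 0), (1, 0)])
Fold: move[6]->D => UURDRDD (positions: [(0, 0), (0, 1), (0, 2), (1, 2), (1, 1), (2, 1), (2, 0), (2, -1)])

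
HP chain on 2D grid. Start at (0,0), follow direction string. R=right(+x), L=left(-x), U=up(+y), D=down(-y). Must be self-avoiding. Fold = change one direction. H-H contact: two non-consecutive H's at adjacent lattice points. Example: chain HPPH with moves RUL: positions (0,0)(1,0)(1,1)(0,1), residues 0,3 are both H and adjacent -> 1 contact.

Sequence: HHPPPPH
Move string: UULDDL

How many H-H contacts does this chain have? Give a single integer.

Answer: 0

Derivation:
Positions: [(0, 0), (0, 1), (0, 2), (-1, 2), (-1, 1), (-1, 0), (-2, 0)]
No H-H contacts found.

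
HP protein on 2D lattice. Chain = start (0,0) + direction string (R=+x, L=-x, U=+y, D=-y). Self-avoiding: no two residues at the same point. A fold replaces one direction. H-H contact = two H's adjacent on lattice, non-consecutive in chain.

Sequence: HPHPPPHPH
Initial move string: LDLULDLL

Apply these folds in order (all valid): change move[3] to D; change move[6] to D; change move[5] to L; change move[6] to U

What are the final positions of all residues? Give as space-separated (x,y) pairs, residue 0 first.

Initial moves: LDLULDLL
Fold: move[3]->D => LDLDLDLL (positions: [(0, 0), (-1, 0), (-1, -1), (-2, -1), (-2, -2), (-3, -2), (-3, -3), (-4, -3), (-5, -3)])
Fold: move[6]->D => LDLDLDDL (positions: [(0, 0), (-1, 0), (-1, -1), (-2, -1), (-2, -2), (-3, -2), (-3, -3), (-3, -4), (-4, -4)])
Fold: move[5]->L => LDLDLLDL (positions: [(0, 0), (-1, 0), (-1, -1), (-2, -1), (-2, -2), (-3, -2), (-4, -2), (-4, -3), (-5, -3)])
Fold: move[6]->U => LDLDLLUL (positions: [(0, 0), (-1, 0), (-1, -1), (-2, -1), (-2, -2), (-3, -2), (-4, -2), (-4, -1), (-5, -1)])

Answer: (0,0) (-1,0) (-1,-1) (-2,-1) (-2,-2) (-3,-2) (-4,-2) (-4,-1) (-5,-1)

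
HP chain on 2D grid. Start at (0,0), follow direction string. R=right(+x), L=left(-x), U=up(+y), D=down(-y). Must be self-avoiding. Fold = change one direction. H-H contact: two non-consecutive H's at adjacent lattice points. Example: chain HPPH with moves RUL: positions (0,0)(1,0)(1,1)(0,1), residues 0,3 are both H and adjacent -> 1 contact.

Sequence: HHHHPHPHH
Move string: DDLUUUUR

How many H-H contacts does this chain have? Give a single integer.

Positions: [(0, 0), (0, -1), (0, -2), (-1, -2), (-1, -1), (-1, 0), (-1, 1), (-1, 2), (0, 2)]
H-H contact: residue 0 @(0,0) - residue 5 @(-1, 0)

Answer: 1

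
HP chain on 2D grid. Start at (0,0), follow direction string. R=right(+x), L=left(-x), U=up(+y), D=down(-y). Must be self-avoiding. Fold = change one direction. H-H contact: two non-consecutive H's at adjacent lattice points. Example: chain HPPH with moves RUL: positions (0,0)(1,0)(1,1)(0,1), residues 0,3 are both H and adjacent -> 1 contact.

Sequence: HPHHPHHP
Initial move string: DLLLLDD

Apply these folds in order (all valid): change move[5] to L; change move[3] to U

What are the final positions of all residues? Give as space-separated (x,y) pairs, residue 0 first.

Initial moves: DLLLLDD
Fold: move[5]->L => DLLLLLD (positions: [(0, 0), (0, -1), (-1, -1), (-2, -1), (-3, -1), (-4, -1), (-5, -1), (-5, -2)])
Fold: move[3]->U => DLLULLD (positions: [(0, 0), (0, -1), (-1, -1), (-2, -1), (-2, 0), (-3, 0), (-4, 0), (-4, -1)])

Answer: (0,0) (0,-1) (-1,-1) (-2,-1) (-2,0) (-3,0) (-4,0) (-4,-1)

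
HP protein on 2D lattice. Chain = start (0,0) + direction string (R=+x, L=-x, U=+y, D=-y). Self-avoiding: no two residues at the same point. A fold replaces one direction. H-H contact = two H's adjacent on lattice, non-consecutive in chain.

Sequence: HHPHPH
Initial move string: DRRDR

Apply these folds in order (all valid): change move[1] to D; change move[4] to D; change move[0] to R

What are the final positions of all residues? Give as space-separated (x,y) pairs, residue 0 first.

Initial moves: DRRDR
Fold: move[1]->D => DDRDR (positions: [(0, 0), (0, -1), (0, -2), (1, -2), (1, -3), (2, -3)])
Fold: move[4]->D => DDRDD (positions: [(0, 0), (0, -1), (0, -2), (1, -2), (1, -3), (1, -4)])
Fold: move[0]->R => RDRDD (positions: [(0, 0), (1, 0), (1, -1), (2, -1), (2, -2), (2, -3)])

Answer: (0,0) (1,0) (1,-1) (2,-1) (2,-2) (2,-3)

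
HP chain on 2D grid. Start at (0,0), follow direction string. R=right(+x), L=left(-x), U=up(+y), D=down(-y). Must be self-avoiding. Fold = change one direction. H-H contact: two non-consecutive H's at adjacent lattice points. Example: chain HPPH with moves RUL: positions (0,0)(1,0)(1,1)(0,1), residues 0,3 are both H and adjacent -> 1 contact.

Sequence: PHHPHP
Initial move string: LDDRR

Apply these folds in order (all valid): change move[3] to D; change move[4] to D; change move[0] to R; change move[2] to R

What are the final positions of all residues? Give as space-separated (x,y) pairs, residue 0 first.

Initial moves: LDDRR
Fold: move[3]->D => LDDDR (positions: [(0, 0), (-1, 0), (-1, -1), (-1, -2), (-1, -3), (0, -3)])
Fold: move[4]->D => LDDDD (positions: [(0, 0), (-1, 0), (-1, -1), (-1, -2), (-1, -3), (-1, -4)])
Fold: move[0]->R => RDDDD (positions: [(0, 0), (1, 0), (1, -1), (1, -2), (1, -3), (1, -4)])
Fold: move[2]->R => RDRDD (positions: [(0, 0), (1, 0), (1, -1), (2, -1), (2, -2), (2, -3)])

Answer: (0,0) (1,0) (1,-1) (2,-1) (2,-2) (2,-3)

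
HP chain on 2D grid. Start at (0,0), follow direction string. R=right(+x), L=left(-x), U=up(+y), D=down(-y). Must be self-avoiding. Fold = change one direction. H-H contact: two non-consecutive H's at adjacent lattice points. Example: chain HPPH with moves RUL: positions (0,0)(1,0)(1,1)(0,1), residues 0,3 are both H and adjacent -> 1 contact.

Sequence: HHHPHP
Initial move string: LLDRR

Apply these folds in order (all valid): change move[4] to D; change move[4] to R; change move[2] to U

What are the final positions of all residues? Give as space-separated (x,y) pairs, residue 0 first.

Answer: (0,0) (-1,0) (-2,0) (-2,1) (-1,1) (0,1)

Derivation:
Initial moves: LLDRR
Fold: move[4]->D => LLDRD (positions: [(0, 0), (-1, 0), (-2, 0), (-2, -1), (-1, -1), (-1, -2)])
Fold: move[4]->R => LLDRR (positions: [(0, 0), (-1, 0), (-2, 0), (-2, -1), (-1, -1), (0, -1)])
Fold: move[2]->U => LLURR (positions: [(0, 0), (-1, 0), (-2, 0), (-2, 1), (-1, 1), (0, 1)])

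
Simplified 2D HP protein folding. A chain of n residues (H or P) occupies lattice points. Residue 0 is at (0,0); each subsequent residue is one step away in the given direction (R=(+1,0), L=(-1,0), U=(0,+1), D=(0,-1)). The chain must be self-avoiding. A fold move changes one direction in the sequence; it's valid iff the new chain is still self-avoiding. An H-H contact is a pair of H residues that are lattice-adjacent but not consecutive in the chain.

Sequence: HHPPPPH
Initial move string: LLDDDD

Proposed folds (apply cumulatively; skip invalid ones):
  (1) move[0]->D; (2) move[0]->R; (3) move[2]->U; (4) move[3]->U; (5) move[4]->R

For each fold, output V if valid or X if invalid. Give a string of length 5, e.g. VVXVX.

Answer: VXXXV

Derivation:
Initial: LLDDDD -> [(0, 0), (-1, 0), (-2, 0), (-2, -1), (-2, -2), (-2, -3), (-2, -4)]
Fold 1: move[0]->D => DLDDDD VALID
Fold 2: move[0]->R => RLDDDD INVALID (collision), skipped
Fold 3: move[2]->U => DLUDDD INVALID (collision), skipped
Fold 4: move[3]->U => DLDUDD INVALID (collision), skipped
Fold 5: move[4]->R => DLDDRD VALID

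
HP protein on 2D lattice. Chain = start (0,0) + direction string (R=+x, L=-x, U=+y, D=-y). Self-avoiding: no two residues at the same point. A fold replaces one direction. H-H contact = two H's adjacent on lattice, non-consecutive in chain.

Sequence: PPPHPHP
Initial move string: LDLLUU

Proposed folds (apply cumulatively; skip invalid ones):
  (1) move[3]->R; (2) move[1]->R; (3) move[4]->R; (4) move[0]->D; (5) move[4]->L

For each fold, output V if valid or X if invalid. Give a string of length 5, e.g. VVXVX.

Answer: XXXVV

Derivation:
Initial: LDLLUU -> [(0, 0), (-1, 0), (-1, -1), (-2, -1), (-3, -1), (-3, 0), (-3, 1)]
Fold 1: move[3]->R => LDLRUU INVALID (collision), skipped
Fold 2: move[1]->R => LRLLUU INVALID (collision), skipped
Fold 3: move[4]->R => LDLLRU INVALID (collision), skipped
Fold 4: move[0]->D => DDLLUU VALID
Fold 5: move[4]->L => DDLLLU VALID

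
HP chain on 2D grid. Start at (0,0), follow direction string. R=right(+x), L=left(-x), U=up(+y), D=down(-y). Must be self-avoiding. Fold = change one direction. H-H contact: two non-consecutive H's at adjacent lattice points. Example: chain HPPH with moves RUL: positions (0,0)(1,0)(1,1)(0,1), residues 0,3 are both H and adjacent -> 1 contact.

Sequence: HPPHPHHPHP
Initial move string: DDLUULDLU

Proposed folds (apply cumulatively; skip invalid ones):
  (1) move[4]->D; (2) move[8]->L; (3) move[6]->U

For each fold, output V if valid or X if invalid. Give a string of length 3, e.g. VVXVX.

Initial: DDLUULDLU -> [(0, 0), (0, -1), (0, -2), (-1, -2), (-1, -1), (-1, 0), (-2, 0), (-2, -1), (-3, -1), (-3, 0)]
Fold 1: move[4]->D => DDLUDLDLU INVALID (collision), skipped
Fold 2: move[8]->L => DDLUULDLL VALID
Fold 3: move[6]->U => DDLUULULL VALID

Answer: XVV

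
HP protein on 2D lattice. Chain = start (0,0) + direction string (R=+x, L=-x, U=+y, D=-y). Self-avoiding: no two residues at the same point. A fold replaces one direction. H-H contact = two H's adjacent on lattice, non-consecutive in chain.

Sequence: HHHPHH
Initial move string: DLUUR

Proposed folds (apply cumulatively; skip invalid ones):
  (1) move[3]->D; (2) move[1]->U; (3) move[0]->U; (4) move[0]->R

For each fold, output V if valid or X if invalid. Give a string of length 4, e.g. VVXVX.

Answer: XXVX

Derivation:
Initial: DLUUR -> [(0, 0), (0, -1), (-1, -1), (-1, 0), (-1, 1), (0, 1)]
Fold 1: move[3]->D => DLUDR INVALID (collision), skipped
Fold 2: move[1]->U => DUUUR INVALID (collision), skipped
Fold 3: move[0]->U => ULUUR VALID
Fold 4: move[0]->R => RLUUR INVALID (collision), skipped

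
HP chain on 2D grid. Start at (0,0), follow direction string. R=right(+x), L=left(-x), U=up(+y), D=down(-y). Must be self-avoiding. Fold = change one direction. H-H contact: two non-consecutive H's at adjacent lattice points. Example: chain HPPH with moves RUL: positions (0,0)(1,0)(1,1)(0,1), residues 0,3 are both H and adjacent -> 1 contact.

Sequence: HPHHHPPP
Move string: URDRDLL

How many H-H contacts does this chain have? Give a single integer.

Answer: 1

Derivation:
Positions: [(0, 0), (0, 1), (1, 1), (1, 0), (2, 0), (2, -1), (1, -1), (0, -1)]
H-H contact: residue 0 @(0,0) - residue 3 @(1, 0)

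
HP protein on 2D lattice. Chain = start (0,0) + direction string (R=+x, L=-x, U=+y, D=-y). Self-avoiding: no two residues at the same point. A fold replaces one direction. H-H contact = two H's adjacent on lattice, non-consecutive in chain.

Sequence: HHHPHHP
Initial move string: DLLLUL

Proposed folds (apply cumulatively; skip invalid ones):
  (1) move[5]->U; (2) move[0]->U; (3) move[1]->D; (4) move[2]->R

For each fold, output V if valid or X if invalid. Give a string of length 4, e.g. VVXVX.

Initial: DLLLUL -> [(0, 0), (0, -1), (-1, -1), (-2, -1), (-3, -1), (-3, 0), (-4, 0)]
Fold 1: move[5]->U => DLLLUU VALID
Fold 2: move[0]->U => ULLLUU VALID
Fold 3: move[1]->D => UDLLUU INVALID (collision), skipped
Fold 4: move[2]->R => ULRLUU INVALID (collision), skipped

Answer: VVXX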